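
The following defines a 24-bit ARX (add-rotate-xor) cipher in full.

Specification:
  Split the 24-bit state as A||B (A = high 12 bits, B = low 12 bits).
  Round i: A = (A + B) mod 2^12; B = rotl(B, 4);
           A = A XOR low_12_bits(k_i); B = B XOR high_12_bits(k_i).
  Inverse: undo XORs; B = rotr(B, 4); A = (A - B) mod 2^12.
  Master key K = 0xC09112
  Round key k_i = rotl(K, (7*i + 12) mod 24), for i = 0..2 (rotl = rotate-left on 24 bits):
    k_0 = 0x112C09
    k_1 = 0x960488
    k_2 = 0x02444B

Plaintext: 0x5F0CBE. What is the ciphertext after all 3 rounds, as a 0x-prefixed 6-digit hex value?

s_0 = plaintext = 0x5F0CBE
s_1 = Round(s_0, k_0) = 0xEA7AFE
s_2 = Round(s_1, k_1) = 0xD2D68A
s_3 = Round(s_2, k_2) = 0x7FC882

0x7FC882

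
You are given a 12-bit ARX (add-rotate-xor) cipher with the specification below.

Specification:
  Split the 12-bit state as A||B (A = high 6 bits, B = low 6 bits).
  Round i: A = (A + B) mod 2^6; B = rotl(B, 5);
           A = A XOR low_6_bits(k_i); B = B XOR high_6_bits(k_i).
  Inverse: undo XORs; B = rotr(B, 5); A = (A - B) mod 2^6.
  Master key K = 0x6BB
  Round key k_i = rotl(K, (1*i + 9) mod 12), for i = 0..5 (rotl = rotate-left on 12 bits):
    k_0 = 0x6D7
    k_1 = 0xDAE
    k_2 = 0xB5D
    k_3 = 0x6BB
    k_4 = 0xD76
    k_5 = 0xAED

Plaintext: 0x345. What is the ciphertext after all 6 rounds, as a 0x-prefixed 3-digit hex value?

0xAF2

s_0 = plaintext = 0x345
s_1 = Round(s_0, k_0) = 0x179
s_2 = Round(s_1, k_1) = 0x40A
s_3 = Round(s_2, k_2) = 0x1E8
s_4 = Round(s_3, k_3) = 0x50E
s_5 = Round(s_4, k_4) = 0x532
s_6 = Round(s_5, k_5) = 0xAF2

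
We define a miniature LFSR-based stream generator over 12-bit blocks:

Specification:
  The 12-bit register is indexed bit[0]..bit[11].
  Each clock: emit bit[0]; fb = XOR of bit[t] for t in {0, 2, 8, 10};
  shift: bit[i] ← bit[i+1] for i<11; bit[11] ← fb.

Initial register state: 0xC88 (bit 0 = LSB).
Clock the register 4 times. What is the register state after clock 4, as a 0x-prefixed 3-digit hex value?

0x1C8

reg_0 = 0xC88
clock 1: out=0, reg = 0xE44
clock 2: out=0, reg = 0x722
clock 3: out=0, reg = 0x391
clock 4: out=1, reg = 0x1C8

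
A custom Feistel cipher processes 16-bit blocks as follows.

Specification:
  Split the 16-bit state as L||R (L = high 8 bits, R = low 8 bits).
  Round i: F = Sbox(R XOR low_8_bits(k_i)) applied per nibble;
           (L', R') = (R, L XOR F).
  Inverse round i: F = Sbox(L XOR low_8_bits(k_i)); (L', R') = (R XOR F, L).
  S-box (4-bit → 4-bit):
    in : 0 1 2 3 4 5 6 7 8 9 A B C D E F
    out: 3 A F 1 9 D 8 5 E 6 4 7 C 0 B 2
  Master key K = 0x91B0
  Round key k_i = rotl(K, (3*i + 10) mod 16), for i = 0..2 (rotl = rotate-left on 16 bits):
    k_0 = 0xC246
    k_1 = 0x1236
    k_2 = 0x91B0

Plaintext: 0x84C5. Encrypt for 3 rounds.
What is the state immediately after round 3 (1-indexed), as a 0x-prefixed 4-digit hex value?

0x142C

s_0 = plaintext = 0x84C5
s_1 = Round(s_0, k_0) = 0xC565
s_2 = Round(s_1, k_1) = 0x6514
s_3 = Round(s_2, k_2) = 0x142C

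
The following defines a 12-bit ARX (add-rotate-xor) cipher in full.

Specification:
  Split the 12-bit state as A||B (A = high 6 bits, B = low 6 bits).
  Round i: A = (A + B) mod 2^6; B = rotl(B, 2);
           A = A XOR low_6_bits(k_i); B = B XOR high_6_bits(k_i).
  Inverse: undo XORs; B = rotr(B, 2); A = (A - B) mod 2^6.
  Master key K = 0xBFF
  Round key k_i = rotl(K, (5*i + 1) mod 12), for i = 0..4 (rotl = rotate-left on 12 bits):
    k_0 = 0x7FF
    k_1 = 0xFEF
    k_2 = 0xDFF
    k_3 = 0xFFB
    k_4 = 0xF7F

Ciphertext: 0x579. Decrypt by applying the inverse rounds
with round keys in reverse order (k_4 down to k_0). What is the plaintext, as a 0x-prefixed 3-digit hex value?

0x510

s_0 = ciphertext = 0x579
s_1 = InvRound(s_0, k_4) = 0xA41
s_2 = InvRound(s_1, k_3) = 0x8EF
s_3 = InvRound(s_2, k_2) = 0x586
s_4 = InvRound(s_3, k_1) = 0x6DE
s_5 = InvRound(s_4, k_0) = 0x510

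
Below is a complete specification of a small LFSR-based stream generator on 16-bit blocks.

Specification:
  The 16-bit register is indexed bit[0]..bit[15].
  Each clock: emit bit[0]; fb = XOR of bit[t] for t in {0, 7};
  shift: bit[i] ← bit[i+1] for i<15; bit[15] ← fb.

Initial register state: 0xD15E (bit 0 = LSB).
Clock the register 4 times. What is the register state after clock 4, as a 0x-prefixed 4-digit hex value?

reg_0 = 0xD15E
clock 1: out=0, reg = 0x68AF
clock 2: out=1, reg = 0x3457
clock 3: out=1, reg = 0x9A2B
clock 4: out=1, reg = 0xCD15

0xCD15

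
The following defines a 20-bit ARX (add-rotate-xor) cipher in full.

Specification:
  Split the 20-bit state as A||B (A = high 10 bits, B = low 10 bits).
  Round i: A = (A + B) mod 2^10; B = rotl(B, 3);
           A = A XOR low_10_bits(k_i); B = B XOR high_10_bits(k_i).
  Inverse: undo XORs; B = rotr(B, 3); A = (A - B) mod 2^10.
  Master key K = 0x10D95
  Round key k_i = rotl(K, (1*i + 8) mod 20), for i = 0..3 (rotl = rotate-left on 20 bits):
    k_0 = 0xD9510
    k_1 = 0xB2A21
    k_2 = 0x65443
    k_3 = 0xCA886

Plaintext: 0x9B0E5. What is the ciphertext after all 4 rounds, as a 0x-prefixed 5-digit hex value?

s_0 = plaintext = 0x9B0E5
s_1 = Round(s_0, k_0) = 0x9044C
s_2 = Round(s_1, k_1) = 0x2B0AA
s_3 = Round(s_2, k_2) = 0x454C4
s_4 = Round(s_3, k_3) = 0x57D0B

0x57D0B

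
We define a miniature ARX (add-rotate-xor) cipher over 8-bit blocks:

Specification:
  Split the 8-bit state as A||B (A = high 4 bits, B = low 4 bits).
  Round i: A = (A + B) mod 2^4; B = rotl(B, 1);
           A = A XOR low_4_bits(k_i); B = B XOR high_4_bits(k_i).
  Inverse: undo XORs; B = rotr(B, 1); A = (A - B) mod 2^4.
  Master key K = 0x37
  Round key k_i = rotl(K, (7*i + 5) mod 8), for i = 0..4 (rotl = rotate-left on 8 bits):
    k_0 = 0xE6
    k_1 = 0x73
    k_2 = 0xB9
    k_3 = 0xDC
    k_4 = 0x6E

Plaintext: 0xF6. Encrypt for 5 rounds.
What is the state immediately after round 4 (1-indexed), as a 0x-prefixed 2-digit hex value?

s_0 = plaintext = 0xF6
s_1 = Round(s_0, k_0) = 0x32
s_2 = Round(s_1, k_1) = 0x63
s_3 = Round(s_2, k_2) = 0x0D
s_4 = Round(s_3, k_3) = 0x16
s_5 = Round(s_4, k_4) = 0x9A

0x16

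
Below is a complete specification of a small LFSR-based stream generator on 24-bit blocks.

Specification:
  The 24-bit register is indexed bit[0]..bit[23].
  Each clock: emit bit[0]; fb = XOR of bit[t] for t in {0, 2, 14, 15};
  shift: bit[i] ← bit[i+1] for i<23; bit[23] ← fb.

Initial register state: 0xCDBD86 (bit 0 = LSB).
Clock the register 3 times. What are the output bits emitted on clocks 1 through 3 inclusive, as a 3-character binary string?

011

reg_0 = 0xCDBD86
clock 1: out=0, reg = 0x66DEC3
clock 2: out=1, reg = 0xB36F61
clock 3: out=1, reg = 0x59B7B0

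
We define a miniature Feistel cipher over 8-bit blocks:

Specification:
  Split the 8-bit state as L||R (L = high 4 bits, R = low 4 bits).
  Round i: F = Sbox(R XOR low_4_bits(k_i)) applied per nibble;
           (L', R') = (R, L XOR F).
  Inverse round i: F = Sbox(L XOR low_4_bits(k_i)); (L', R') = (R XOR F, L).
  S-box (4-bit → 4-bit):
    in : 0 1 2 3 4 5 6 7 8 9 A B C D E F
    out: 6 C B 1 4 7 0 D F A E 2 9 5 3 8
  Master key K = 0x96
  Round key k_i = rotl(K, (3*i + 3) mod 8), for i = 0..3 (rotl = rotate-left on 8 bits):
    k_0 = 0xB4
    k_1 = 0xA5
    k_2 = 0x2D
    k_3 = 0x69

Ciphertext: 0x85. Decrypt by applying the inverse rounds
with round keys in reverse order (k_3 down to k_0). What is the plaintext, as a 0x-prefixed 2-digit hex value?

s_0 = ciphertext = 0x85
s_1 = InvRound(s_0, k_3) = 0x98
s_2 = InvRound(s_1, k_2) = 0xC9
s_3 = InvRound(s_2, k_1) = 0x3C
s_4 = InvRound(s_3, k_0) = 0x13

0x13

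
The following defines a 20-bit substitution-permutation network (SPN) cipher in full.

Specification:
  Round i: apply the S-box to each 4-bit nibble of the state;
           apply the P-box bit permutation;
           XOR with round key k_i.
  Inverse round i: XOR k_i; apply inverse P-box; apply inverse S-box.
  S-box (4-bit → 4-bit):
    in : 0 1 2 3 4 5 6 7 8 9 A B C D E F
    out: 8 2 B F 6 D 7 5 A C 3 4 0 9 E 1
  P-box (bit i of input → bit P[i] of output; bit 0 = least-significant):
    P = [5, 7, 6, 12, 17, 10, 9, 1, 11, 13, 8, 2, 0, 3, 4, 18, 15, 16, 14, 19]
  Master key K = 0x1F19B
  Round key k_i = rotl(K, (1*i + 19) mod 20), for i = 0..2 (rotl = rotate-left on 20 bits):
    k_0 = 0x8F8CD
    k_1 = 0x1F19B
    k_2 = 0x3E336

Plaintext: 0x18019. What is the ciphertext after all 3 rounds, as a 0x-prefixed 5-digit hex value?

s_0 = plaintext = 0x18019
s_1 = Round(s_0, k_0) = 0xDEC81
s_2 = Round(s_1, k_1) = 0xD7501
s_3 = Round(s_2, k_2) = 0xB6AA1

0xB6AA1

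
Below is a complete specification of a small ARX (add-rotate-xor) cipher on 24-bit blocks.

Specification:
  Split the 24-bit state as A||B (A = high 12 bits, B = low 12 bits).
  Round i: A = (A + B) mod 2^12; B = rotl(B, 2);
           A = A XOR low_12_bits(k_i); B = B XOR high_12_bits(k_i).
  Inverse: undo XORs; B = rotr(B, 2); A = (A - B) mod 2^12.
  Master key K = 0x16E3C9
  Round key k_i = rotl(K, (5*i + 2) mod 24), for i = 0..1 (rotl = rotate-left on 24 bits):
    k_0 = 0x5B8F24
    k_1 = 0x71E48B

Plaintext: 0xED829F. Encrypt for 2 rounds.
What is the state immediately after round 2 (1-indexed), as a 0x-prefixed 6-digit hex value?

0xA9C80D

s_0 = plaintext = 0xED829F
s_1 = Round(s_0, k_0) = 0xE53FC4
s_2 = Round(s_1, k_1) = 0xA9C80D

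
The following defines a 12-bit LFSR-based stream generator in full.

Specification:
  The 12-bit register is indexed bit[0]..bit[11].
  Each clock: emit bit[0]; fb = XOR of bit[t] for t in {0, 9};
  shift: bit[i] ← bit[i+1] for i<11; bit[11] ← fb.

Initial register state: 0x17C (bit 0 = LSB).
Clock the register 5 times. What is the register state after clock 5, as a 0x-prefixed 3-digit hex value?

0xE0B

reg_0 = 0x17C
clock 1: out=0, reg = 0x0BE
clock 2: out=0, reg = 0x05F
clock 3: out=1, reg = 0x82F
clock 4: out=1, reg = 0xC17
clock 5: out=1, reg = 0xE0B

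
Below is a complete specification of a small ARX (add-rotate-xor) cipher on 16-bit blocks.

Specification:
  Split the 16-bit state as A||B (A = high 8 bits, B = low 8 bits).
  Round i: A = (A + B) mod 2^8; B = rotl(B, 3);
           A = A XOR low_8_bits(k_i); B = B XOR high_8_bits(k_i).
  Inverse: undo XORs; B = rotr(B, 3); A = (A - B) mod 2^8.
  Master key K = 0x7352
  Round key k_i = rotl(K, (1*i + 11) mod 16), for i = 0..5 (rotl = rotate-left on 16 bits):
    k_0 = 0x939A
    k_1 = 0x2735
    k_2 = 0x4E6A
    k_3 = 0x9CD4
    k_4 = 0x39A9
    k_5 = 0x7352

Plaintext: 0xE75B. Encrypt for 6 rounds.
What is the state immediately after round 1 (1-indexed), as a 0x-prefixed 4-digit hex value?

0xD849

s_0 = plaintext = 0xE75B
s_1 = Round(s_0, k_0) = 0xD849
s_2 = Round(s_1, k_1) = 0x146D
s_3 = Round(s_2, k_2) = 0xEB25
s_4 = Round(s_3, k_3) = 0xC4B5
s_5 = Round(s_4, k_4) = 0xD094
s_6 = Round(s_5, k_5) = 0x36D7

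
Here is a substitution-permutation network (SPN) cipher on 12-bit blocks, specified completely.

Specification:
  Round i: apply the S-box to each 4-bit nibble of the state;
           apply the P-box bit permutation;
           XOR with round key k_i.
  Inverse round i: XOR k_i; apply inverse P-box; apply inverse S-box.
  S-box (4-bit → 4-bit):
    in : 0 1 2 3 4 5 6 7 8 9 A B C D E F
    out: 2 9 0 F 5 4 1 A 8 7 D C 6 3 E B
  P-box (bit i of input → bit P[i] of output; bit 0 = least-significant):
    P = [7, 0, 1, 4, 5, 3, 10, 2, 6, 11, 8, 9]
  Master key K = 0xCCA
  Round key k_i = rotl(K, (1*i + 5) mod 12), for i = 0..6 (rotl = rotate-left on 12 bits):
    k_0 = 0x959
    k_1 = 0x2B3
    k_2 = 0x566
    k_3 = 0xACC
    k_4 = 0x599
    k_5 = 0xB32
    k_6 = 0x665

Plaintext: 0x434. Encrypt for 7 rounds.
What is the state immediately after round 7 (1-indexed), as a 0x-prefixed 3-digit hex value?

s_0 = plaintext = 0x434
s_1 = Round(s_0, k_0) = 0xCB7
s_2 = Round(s_1, k_1) = 0xFA6
s_3 = Round(s_2, k_2) = 0xB82
s_4 = Round(s_3, k_3) = 0x9C8
s_5 = Round(s_4, k_4) = 0x8C1
s_6 = Round(s_5, k_5) = 0xDAA
s_7 = Round(s_6, k_6) = 0xA93

0xA93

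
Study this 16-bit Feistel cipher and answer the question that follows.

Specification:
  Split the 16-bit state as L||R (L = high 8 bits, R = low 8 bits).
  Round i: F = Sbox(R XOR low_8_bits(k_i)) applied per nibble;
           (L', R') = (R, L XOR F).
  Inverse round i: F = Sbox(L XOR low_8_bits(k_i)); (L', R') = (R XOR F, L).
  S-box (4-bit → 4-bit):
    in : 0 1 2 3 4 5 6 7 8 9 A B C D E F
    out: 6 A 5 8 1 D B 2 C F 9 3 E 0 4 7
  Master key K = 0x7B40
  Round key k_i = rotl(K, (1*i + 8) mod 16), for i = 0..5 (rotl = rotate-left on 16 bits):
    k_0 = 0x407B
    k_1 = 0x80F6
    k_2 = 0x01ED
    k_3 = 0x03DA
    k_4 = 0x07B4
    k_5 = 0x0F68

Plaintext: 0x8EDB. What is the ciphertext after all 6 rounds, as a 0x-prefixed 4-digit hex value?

0x8294

s_0 = plaintext = 0x8EDB
s_1 = Round(s_0, k_0) = 0xDB18
s_2 = Round(s_1, k_1) = 0x189F
s_3 = Round(s_2, k_2) = 0x9F3D
s_4 = Round(s_3, k_3) = 0x3DDD
s_5 = Round(s_4, k_4) = 0xDD82
s_6 = Round(s_5, k_5) = 0x8294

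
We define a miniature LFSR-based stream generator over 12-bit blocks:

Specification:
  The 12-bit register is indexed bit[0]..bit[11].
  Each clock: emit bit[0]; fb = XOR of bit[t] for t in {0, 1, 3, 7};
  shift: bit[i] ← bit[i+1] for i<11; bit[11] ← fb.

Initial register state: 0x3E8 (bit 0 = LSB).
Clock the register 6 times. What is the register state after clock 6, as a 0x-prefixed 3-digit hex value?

0x98F

reg_0 = 0x3E8
clock 1: out=0, reg = 0x1F4
clock 2: out=0, reg = 0x8FA
clock 3: out=0, reg = 0xC7D
clock 4: out=1, reg = 0x63E
clock 5: out=0, reg = 0x31F
clock 6: out=1, reg = 0x98F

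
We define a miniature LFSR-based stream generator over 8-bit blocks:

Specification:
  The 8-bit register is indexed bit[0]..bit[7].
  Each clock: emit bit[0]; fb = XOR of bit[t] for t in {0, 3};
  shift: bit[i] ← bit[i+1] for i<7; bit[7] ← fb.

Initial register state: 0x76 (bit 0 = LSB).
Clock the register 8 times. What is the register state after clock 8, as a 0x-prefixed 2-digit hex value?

0x78

reg_0 = 0x76
clock 1: out=0, reg = 0x3B
clock 2: out=1, reg = 0x1D
clock 3: out=1, reg = 0x0E
clock 4: out=0, reg = 0x87
clock 5: out=1, reg = 0xC3
clock 6: out=1, reg = 0xE1
clock 7: out=1, reg = 0xF0
clock 8: out=0, reg = 0x78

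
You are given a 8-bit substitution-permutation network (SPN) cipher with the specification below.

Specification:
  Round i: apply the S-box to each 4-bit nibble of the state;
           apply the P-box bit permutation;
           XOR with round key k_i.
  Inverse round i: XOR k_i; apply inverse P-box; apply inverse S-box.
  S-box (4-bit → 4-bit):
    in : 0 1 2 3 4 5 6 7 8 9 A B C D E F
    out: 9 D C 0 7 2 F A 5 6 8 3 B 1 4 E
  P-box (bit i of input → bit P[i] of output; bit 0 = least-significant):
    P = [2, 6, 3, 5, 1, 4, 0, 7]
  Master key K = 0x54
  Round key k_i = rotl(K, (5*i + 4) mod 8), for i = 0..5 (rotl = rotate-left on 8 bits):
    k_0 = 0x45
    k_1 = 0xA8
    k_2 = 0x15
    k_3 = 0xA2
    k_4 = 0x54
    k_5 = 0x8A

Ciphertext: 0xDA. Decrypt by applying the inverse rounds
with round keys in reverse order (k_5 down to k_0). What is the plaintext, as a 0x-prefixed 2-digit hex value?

0xEA

s_0 = ciphertext = 0xDA
s_1 = InvRound(s_0, k_5) = 0x55
s_2 = InvRound(s_1, k_4) = 0xE3
s_3 = InvRound(s_2, k_3) = 0xE5
s_4 = InvRound(s_3, k_2) = 0x77
s_5 = InvRound(s_4, k_1) = 0x64
s_6 = InvRound(s_5, k_0) = 0xEA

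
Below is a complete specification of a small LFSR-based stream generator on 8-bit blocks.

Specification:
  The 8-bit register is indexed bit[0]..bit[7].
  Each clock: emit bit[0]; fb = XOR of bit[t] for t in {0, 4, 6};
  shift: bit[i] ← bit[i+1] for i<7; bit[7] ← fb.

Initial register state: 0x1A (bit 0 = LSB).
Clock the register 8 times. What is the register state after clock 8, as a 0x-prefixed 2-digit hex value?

0xB7

reg_0 = 0x1A
clock 1: out=0, reg = 0x8D
clock 2: out=1, reg = 0xC6
clock 3: out=0, reg = 0xE3
clock 4: out=1, reg = 0x71
clock 5: out=1, reg = 0xB8
clock 6: out=0, reg = 0xDC
clock 7: out=0, reg = 0x6E
clock 8: out=0, reg = 0xB7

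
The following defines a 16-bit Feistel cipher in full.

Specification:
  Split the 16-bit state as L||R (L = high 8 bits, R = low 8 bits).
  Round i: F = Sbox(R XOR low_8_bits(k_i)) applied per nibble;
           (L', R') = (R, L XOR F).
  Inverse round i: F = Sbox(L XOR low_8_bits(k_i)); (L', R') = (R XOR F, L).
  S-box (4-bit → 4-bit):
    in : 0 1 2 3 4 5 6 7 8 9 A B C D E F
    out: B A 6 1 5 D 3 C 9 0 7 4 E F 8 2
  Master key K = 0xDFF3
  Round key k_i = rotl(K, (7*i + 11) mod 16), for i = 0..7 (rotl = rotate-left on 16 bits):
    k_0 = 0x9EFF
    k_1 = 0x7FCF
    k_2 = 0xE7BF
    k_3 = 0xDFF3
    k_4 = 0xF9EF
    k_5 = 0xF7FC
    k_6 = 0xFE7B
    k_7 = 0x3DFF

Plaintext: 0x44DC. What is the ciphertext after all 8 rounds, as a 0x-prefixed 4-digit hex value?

s_0 = plaintext = 0x44DC
s_1 = Round(s_0, k_0) = 0xDC25
s_2 = Round(s_1, k_1) = 0x255B
s_3 = Round(s_2, k_2) = 0x5BA0
s_4 = Round(s_3, k_3) = 0xA08A
s_5 = Round(s_4, k_4) = 0x8A9D
s_6 = Round(s_5, k_5) = 0x9DB0
s_7 = Round(s_6, k_6) = 0xB079
s_8 = Round(s_7, k_7) = 0x7923

0x7923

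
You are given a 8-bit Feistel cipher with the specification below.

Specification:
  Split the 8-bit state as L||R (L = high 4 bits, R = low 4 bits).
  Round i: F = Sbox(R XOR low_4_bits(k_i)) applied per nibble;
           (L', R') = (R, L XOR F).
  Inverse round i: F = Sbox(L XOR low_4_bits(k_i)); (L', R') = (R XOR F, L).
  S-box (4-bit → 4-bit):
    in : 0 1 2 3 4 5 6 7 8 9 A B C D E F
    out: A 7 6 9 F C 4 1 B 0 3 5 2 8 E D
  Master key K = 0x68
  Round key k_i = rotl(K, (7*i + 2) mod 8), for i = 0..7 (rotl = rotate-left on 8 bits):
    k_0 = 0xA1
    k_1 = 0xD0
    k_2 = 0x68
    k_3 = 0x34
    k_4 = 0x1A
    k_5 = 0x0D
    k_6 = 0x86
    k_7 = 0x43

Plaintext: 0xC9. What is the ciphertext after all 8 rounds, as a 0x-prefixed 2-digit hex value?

0x89

s_0 = plaintext = 0xC9
s_1 = Round(s_0, k_0) = 0x97
s_2 = Round(s_1, k_1) = 0x78
s_3 = Round(s_2, k_2) = 0x8D
s_4 = Round(s_3, k_3) = 0xD8
s_5 = Round(s_4, k_4) = 0x8B
s_6 = Round(s_5, k_5) = 0xBC
s_7 = Round(s_6, k_6) = 0xC8
s_8 = Round(s_7, k_7) = 0x89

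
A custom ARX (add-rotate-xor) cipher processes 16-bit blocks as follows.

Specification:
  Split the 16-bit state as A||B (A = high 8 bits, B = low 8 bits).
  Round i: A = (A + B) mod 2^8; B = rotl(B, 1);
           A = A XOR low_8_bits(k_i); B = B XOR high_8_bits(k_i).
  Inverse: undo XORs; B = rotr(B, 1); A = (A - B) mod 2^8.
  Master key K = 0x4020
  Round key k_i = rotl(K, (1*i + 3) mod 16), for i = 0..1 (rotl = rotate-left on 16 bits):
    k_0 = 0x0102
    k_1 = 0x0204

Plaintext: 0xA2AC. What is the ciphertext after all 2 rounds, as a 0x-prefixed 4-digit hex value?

0xA0B2

s_0 = plaintext = 0xA2AC
s_1 = Round(s_0, k_0) = 0x4C58
s_2 = Round(s_1, k_1) = 0xA0B2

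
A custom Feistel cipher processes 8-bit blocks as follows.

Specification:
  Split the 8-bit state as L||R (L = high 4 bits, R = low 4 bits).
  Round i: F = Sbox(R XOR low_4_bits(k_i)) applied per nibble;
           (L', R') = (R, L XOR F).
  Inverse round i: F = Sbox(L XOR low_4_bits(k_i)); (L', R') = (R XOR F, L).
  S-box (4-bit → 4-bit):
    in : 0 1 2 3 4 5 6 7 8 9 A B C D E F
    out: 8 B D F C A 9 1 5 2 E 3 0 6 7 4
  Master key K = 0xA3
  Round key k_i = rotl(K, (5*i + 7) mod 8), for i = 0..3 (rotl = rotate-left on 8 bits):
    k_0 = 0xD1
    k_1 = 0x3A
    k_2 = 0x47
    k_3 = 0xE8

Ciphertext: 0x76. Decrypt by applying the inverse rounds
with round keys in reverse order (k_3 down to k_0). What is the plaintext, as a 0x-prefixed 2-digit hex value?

0x03

s_0 = ciphertext = 0x76
s_1 = InvRound(s_0, k_3) = 0x27
s_2 = InvRound(s_1, k_2) = 0xD2
s_3 = InvRound(s_2, k_1) = 0x3D
s_4 = InvRound(s_3, k_0) = 0x03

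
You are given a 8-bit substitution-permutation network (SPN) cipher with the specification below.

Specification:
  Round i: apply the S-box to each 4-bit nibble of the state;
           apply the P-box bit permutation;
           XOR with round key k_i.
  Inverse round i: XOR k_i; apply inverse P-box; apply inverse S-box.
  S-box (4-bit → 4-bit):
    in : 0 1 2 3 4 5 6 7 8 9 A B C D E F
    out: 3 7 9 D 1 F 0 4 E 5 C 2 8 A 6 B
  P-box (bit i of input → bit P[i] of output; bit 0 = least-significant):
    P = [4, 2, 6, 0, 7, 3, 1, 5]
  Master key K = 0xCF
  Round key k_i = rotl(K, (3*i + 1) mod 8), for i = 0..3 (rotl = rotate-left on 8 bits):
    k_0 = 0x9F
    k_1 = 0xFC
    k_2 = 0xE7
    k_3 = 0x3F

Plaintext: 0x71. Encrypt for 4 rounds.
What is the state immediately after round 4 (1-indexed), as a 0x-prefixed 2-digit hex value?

0x1E

s_0 = plaintext = 0x71
s_1 = Round(s_0, k_0) = 0xC9
s_2 = Round(s_1, k_1) = 0x8C
s_3 = Round(s_2, k_2) = 0xCC
s_4 = Round(s_3, k_3) = 0x1E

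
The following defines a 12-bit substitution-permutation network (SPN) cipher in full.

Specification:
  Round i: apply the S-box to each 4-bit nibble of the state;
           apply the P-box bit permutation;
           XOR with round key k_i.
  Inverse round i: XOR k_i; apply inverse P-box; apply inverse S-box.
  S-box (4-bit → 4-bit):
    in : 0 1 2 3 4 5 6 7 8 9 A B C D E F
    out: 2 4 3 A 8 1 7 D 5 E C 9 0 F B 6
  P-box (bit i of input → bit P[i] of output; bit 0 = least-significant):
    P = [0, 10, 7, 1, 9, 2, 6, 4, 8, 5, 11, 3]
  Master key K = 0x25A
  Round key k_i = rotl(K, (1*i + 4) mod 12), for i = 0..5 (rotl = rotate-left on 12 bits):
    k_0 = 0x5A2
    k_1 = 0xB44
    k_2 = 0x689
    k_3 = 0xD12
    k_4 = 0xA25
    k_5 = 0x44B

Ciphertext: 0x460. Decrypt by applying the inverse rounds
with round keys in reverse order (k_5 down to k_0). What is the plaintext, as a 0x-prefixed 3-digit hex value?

s_0 = ciphertext = 0x460
s_1 = InvRound(s_0, k_5) = 0x3CB
s_2 = InvRound(s_1, k_4) = 0xDFA
s_3 = InvRound(s_2, k_3) = 0x311
s_4 = InvRound(s_3, k_2) = 0xB4F
s_5 = InvRound(s_4, k_1) = 0x4CB
s_6 = InvRound(s_5, k_0) = 0xE15

0xE15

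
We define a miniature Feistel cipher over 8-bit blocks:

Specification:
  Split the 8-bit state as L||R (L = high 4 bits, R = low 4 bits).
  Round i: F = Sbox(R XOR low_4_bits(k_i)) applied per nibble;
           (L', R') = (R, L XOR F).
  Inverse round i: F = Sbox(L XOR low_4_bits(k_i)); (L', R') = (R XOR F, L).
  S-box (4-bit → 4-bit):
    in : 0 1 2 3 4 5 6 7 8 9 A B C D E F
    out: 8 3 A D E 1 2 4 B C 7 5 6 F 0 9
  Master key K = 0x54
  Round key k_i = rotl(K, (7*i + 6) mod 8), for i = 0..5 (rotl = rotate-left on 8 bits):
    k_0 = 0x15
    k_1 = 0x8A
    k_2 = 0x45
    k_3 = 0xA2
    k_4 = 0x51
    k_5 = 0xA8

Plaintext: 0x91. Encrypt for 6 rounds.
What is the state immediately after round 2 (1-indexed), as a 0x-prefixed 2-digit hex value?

s_0 = plaintext = 0x91
s_1 = Round(s_0, k_0) = 0x17
s_2 = Round(s_1, k_1) = 0x7E
s_3 = Round(s_2, k_2) = 0xE2
s_4 = Round(s_3, k_3) = 0x26
s_5 = Round(s_4, k_4) = 0x66
s_6 = Round(s_5, k_5) = 0x66

0x7E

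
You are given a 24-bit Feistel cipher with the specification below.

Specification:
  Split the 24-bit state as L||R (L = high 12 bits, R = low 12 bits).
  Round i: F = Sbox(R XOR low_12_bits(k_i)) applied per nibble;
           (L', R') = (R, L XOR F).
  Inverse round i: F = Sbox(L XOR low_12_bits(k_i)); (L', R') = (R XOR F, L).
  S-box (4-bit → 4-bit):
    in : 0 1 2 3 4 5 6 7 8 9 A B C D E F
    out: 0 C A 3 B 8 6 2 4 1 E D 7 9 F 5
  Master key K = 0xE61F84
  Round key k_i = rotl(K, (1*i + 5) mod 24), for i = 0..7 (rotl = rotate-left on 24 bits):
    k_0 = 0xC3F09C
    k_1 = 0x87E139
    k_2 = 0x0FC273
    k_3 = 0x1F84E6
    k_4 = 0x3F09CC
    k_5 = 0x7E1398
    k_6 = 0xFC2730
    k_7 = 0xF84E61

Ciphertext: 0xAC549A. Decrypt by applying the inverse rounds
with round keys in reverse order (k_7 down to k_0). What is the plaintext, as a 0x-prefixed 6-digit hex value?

s_0 = ciphertext = 0xAC549A
s_1 = InvRound(s_0, k_7) = 0xF71AC5
s_2 = InvRound(s_1, k_6) = 0xE79F71
s_3 = InvRound(s_2, k_5) = 0x68DE79
s_4 = InvRound(s_3, k_4) = 0xBC568D
s_5 = InvRound(s_4, k_3) = 0x32EBC5
s_6 = InvRound(s_5, k_2) = 0x74C32E
s_7 = InvRound(s_6, k_1) = 0x50674C
s_8 = InvRound(s_7, k_0) = 0xF52506

0xF52506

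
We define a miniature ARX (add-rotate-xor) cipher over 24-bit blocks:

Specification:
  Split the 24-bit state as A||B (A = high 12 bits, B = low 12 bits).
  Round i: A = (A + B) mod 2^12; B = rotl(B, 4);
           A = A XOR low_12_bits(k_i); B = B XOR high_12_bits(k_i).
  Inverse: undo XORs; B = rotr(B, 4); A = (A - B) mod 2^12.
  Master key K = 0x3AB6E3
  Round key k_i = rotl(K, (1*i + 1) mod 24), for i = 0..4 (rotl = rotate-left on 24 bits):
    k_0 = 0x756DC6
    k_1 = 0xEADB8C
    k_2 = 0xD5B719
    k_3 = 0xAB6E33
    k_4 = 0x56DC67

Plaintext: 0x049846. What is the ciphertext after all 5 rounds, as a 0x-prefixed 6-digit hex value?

s_0 = plaintext = 0x049846
s_1 = Round(s_0, k_0) = 0x54933E
s_2 = Round(s_1, k_1) = 0x30BD4E
s_3 = Round(s_2, k_2) = 0x7409B6
s_4 = Round(s_3, k_3) = 0xEC51DF
s_5 = Round(s_4, k_4) = 0xCC389C

0xCC389C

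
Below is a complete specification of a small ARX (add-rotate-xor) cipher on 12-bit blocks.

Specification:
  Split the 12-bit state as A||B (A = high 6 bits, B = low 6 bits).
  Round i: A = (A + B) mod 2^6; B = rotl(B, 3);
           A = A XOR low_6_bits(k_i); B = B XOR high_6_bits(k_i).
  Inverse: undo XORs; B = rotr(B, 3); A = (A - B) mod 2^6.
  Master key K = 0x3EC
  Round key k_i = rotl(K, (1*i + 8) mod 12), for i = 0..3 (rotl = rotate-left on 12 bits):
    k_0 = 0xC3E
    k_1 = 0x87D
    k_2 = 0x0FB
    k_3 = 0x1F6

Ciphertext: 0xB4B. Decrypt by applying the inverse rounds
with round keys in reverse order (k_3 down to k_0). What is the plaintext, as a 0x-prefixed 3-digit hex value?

0xA73

s_0 = ciphertext = 0xB4B
s_1 = InvRound(s_0, k_3) = 0xEA1
s_2 = InvRound(s_1, k_2) = 0xB54
s_3 = InvRound(s_2, k_1) = 0x8AE
s_4 = InvRound(s_3, k_0) = 0xA73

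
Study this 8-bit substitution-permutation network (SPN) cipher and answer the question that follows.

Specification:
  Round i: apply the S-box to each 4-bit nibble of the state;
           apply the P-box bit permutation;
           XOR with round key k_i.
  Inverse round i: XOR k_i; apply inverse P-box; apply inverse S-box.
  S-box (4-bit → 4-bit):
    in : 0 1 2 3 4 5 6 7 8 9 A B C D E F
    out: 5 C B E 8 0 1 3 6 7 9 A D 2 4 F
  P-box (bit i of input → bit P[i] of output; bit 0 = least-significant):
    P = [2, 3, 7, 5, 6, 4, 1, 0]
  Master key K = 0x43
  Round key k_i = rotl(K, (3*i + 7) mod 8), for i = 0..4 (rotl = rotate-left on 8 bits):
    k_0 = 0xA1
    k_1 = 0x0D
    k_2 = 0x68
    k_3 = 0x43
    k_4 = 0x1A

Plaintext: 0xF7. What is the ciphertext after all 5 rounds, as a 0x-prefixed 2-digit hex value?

0xC0

s_0 = plaintext = 0xF7
s_1 = Round(s_0, k_0) = 0xFE
s_2 = Round(s_1, k_1) = 0xDE
s_3 = Round(s_2, k_2) = 0xF8
s_4 = Round(s_3, k_3) = 0x98
s_5 = Round(s_4, k_4) = 0xC0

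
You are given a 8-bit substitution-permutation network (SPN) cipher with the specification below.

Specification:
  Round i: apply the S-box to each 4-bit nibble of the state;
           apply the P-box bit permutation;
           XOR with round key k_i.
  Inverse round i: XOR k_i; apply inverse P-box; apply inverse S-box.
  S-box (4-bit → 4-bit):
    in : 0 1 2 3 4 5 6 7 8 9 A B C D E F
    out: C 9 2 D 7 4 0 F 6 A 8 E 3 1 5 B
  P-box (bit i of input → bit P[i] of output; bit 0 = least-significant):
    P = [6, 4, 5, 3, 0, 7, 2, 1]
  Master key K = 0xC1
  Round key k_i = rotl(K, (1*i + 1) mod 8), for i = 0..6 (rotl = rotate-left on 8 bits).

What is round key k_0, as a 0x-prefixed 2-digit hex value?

K = 0xC1
k_0 = rotl(K, (1*0+1) mod 8) = rotl(K, 1) = 0x83

0x83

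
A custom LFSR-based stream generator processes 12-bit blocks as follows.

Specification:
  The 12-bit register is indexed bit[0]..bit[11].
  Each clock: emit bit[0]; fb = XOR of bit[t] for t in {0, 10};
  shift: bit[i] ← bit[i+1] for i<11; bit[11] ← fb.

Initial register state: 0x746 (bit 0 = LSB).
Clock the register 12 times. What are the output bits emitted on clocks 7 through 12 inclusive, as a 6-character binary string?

reg_0 = 0x746
clock 1: out=0, reg = 0xBA3
clock 2: out=1, reg = 0xDD1
clock 3: out=1, reg = 0x6E8
clock 4: out=0, reg = 0xB74
clock 5: out=0, reg = 0x5BA
clock 6: out=0, reg = 0xADD
clock 7: out=1, reg = 0xD6E
clock 8: out=0, reg = 0xEB7
clock 9: out=1, reg = 0x75B
clock 10: out=1, reg = 0x3AD
clock 11: out=1, reg = 0x9D6
clock 12: out=0, reg = 0x4EB

101110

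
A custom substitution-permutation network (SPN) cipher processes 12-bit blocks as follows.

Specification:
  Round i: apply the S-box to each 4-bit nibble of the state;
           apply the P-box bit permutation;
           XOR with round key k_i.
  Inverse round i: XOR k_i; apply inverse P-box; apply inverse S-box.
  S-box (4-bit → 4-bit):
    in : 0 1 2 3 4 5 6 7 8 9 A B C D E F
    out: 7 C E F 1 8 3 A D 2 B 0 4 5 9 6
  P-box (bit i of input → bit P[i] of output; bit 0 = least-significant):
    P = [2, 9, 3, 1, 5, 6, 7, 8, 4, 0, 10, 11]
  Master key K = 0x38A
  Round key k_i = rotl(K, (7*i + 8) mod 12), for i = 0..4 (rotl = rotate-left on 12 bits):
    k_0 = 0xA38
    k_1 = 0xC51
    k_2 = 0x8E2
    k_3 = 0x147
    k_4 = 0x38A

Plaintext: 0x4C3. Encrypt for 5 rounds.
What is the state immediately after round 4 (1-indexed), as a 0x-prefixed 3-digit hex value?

0x8AD

s_0 = plaintext = 0x4C3
s_1 = Round(s_0, k_0) = 0x8A6
s_2 = Round(s_1, k_1) = 0x325
s_3 = Round(s_2, k_2) = 0x531
s_4 = Round(s_3, k_3) = 0x8AD
s_5 = Round(s_4, k_4) = 0xEF6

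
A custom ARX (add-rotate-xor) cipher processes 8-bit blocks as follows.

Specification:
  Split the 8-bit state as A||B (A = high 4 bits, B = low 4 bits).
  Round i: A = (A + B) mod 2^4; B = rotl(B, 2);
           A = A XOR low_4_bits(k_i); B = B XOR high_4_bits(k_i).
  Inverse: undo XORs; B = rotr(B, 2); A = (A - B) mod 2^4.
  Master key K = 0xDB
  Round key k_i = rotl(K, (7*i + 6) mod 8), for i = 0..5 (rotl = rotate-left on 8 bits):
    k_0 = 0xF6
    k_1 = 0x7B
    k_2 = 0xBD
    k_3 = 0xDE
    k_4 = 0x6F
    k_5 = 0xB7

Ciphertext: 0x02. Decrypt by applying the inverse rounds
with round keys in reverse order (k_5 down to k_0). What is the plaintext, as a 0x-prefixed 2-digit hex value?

s_0 = ciphertext = 0x02
s_1 = InvRound(s_0, k_5) = 0x16
s_2 = InvRound(s_1, k_4) = 0xE0
s_3 = InvRound(s_2, k_3) = 0x97
s_4 = InvRound(s_3, k_2) = 0x13
s_5 = InvRound(s_4, k_1) = 0x91
s_6 = InvRound(s_5, k_0) = 0x4B

0x4B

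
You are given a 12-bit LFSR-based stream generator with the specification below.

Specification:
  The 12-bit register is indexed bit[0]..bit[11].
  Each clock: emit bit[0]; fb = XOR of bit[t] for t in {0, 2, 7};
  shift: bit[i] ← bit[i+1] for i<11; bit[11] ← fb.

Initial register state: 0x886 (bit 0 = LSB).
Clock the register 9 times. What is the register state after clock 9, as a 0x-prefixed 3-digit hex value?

0x3B4

reg_0 = 0x886
clock 1: out=0, reg = 0x443
clock 2: out=1, reg = 0xA21
clock 3: out=1, reg = 0xD10
clock 4: out=0, reg = 0x688
clock 5: out=0, reg = 0xB44
clock 6: out=0, reg = 0xDA2
clock 7: out=0, reg = 0xED1
clock 8: out=1, reg = 0x768
clock 9: out=0, reg = 0x3B4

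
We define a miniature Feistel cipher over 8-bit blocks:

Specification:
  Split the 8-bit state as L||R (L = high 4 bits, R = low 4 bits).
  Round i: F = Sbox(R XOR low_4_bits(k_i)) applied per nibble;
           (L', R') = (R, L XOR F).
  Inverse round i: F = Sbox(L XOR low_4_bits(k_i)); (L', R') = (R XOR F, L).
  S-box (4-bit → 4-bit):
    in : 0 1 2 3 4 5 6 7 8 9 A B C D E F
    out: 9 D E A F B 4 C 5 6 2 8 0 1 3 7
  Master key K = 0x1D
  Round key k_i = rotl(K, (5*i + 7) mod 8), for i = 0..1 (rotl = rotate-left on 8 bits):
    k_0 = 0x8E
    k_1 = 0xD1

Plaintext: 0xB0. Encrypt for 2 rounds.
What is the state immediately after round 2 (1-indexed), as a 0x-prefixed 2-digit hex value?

0x86

s_0 = plaintext = 0xB0
s_1 = Round(s_0, k_0) = 0x08
s_2 = Round(s_1, k_1) = 0x86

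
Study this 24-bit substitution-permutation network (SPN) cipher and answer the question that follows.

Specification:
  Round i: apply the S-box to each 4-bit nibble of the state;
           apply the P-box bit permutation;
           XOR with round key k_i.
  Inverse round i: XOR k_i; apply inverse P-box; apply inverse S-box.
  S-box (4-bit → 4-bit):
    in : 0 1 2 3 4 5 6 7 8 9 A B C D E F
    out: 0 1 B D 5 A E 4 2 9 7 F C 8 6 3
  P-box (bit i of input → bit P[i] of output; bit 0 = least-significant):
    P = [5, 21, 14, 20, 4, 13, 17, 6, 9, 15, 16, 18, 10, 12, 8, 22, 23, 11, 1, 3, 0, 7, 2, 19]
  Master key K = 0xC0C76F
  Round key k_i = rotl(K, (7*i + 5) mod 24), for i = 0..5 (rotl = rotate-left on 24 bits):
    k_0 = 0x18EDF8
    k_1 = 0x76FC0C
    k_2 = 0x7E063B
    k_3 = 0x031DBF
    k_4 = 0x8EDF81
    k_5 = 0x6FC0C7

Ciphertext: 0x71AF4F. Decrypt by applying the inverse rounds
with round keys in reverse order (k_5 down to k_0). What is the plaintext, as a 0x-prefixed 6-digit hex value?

0x401B16

s_0 = ciphertext = 0x71AF4F
s_1 = InvRound(s_0, k_5) = 0x5549EC
s_2 = InvRound(s_1, k_4) = 0x392AC9
s_3 = InvRound(s_2, k_3) = 0xC7A1B2
s_4 = InvRound(s_3, k_2) = 0x294A85
s_5 = InvRound(s_4, k_1) = 0x2D2BED
s_6 = InvRound(s_5, k_0) = 0x401B16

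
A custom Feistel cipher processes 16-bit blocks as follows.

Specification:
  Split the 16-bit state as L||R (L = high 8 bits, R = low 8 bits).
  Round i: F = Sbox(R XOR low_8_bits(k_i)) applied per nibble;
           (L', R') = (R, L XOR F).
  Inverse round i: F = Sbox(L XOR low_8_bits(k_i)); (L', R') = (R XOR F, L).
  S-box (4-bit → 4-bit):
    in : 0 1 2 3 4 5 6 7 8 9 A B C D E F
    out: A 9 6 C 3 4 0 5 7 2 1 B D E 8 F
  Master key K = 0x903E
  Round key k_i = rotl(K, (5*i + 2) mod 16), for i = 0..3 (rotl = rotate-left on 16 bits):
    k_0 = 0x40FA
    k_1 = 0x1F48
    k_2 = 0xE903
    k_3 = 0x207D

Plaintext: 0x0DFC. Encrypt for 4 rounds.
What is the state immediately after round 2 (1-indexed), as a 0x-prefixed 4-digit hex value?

0xAD78

s_0 = plaintext = 0x0DFC
s_1 = Round(s_0, k_0) = 0xFCAD
s_2 = Round(s_1, k_1) = 0xAD78
s_3 = Round(s_2, k_2) = 0x78F6
s_4 = Round(s_3, k_3) = 0xF603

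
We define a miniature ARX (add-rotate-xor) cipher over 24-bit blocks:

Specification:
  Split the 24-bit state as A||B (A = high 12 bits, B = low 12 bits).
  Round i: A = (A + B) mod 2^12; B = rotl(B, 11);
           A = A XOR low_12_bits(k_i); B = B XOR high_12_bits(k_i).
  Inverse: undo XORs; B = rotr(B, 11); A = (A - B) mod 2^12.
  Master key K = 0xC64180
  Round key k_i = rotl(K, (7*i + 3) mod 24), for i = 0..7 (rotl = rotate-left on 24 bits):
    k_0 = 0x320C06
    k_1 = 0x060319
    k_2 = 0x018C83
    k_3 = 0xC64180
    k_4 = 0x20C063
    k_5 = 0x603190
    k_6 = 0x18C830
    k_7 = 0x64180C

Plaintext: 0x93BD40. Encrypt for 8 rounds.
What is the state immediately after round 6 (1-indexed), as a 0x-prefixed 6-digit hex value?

s_0 = plaintext = 0x93BD40
s_1 = Round(s_0, k_0) = 0xA7D580
s_2 = Round(s_1, k_1) = 0xCE42A0
s_3 = Round(s_2, k_2) = 0x307148
s_4 = Round(s_3, k_3) = 0x5CFCC0
s_5 = Round(s_4, k_4) = 0x2EC46C
s_6 = Round(s_5, k_5) = 0x6C8435
s_7 = Round(s_6, k_6) = 0x2CDB96
s_8 = Round(s_7, k_7) = 0x66F38A

0x6C8435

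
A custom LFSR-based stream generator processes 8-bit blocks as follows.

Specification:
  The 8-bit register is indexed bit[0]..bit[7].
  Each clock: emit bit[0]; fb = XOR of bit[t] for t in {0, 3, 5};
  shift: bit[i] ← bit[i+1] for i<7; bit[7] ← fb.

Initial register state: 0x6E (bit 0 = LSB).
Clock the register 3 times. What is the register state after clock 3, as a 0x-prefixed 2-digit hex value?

reg_0 = 0x6E
clock 1: out=0, reg = 0x37
clock 2: out=1, reg = 0x1B
clock 3: out=1, reg = 0x0D

0x0D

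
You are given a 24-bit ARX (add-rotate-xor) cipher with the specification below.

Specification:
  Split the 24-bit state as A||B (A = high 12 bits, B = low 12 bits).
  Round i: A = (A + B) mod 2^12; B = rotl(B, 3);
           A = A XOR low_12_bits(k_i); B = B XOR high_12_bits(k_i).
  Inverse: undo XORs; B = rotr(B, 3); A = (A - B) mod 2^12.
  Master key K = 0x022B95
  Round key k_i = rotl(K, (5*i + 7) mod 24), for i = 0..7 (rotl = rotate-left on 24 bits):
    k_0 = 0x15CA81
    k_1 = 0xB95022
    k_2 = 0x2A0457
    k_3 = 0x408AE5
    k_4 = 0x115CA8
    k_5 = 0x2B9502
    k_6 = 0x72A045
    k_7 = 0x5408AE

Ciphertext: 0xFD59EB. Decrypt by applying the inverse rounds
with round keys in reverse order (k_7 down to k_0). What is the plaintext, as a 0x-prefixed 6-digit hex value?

s_0 = ciphertext = 0xFD59EB
s_1 = InvRound(s_0, k_7) = 0xFE6795
s_2 = InvRound(s_1, k_6) = 0x18CE17
s_3 = InvRound(s_2, k_5) = 0x6F9D95
s_4 = InvRound(s_3, k_4) = 0x8C1190
s_5 = InvRound(s_4, k_3) = 0x1710B3
s_6 = InvRound(s_5, k_2) = 0xEE4642
s_7 = InvRound(s_6, k_1) = 0xF0CFBA
s_8 = InvRound(s_7, k_0) = 0x7B1DDC

0x7B1DDC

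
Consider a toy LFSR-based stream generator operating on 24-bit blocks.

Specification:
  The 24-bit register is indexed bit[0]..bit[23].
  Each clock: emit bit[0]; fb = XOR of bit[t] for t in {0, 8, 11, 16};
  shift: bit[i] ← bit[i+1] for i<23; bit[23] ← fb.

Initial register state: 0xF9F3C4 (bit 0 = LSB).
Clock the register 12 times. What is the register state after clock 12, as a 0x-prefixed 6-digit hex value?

reg_0 = 0xF9F3C4
clock 1: out=0, reg = 0x7CF9E2
clock 2: out=0, reg = 0x3E7CF1
clock 3: out=1, reg = 0x1F3E78
clock 4: out=0, reg = 0x0F9F3C
clock 5: out=0, reg = 0x87CF9E
clock 6: out=0, reg = 0xC3E7CF
clock 7: out=1, reg = 0xE1F3E7
clock 8: out=1, reg = 0xF0F9F3
clock 9: out=1, reg = 0xF87CF9
clock 10: out=1, reg = 0x7C3E7C
clock 11: out=0, reg = 0xBE1F3E
clock 12: out=0, reg = 0x5F0F9F

0x5F0F9F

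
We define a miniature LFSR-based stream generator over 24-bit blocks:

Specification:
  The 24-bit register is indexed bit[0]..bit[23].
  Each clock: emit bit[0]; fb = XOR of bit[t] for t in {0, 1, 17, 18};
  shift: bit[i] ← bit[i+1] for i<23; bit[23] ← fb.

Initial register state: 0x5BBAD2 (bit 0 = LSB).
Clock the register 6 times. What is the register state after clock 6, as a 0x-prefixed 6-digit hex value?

reg_0 = 0x5BBAD2
clock 1: out=0, reg = 0x2DDD69
clock 2: out=1, reg = 0x16EEB4
clock 3: out=0, reg = 0x0B775A
clock 4: out=0, reg = 0x05BBAD
clock 5: out=1, reg = 0x02DDD6
clock 6: out=0, reg = 0x016EEB

0x016EEB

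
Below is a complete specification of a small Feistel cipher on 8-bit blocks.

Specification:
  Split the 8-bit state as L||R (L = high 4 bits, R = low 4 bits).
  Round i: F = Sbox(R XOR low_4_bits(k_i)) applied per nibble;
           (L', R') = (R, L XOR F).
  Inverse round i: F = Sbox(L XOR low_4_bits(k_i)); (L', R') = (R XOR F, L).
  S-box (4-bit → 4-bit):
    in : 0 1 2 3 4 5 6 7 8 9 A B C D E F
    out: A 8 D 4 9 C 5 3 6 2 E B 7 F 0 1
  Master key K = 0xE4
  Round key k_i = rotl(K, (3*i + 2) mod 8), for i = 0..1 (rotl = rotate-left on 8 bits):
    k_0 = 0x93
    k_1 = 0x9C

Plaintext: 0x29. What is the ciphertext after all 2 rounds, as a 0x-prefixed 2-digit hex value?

s_0 = plaintext = 0x29
s_1 = Round(s_0, k_0) = 0x9C
s_2 = Round(s_1, k_1) = 0xC3

0xC3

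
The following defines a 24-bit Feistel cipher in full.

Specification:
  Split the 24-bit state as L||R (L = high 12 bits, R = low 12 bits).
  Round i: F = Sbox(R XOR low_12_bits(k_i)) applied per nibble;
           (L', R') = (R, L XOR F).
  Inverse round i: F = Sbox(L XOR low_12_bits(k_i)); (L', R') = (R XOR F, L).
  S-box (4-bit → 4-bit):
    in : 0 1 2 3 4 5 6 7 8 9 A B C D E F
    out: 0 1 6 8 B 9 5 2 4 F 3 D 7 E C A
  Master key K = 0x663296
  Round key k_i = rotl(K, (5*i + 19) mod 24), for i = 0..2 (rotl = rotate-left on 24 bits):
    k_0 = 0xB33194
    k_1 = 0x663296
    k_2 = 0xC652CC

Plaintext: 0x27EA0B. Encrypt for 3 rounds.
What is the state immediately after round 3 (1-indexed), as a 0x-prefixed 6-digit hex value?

0x41DA65

s_0 = plaintext = 0x27EA0B
s_1 = Round(s_0, k_0) = 0xA0BF84
s_2 = Round(s_1, k_1) = 0xF8441D
s_3 = Round(s_2, k_2) = 0x41DA65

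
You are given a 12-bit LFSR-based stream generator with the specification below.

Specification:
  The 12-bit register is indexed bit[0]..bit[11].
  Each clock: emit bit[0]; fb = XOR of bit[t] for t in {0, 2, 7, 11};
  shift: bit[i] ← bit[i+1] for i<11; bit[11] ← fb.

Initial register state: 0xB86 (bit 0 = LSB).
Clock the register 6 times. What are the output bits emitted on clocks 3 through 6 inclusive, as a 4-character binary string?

reg_0 = 0xB86
clock 1: out=0, reg = 0xDC3
clock 2: out=1, reg = 0xEE1
clock 3: out=1, reg = 0xF70
clock 4: out=0, reg = 0xFB8
clock 5: out=0, reg = 0x7DC
clock 6: out=0, reg = 0x3EE

1000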